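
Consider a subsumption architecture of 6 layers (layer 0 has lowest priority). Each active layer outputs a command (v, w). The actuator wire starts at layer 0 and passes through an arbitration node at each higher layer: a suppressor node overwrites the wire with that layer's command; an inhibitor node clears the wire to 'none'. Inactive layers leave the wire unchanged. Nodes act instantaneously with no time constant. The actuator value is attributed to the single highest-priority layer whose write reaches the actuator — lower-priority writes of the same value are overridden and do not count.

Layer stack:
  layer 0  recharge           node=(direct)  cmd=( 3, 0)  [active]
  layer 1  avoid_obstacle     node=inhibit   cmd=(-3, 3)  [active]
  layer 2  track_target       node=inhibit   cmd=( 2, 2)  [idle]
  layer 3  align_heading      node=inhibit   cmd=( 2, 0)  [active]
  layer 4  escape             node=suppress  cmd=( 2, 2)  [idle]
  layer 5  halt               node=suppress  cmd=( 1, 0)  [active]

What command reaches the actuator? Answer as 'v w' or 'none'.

L0 recharge: active, feeds wire = (3, 0)
L1 avoid_obstacle: active, inhibitor → wire = none
L2 track_target: idle → wire stays none
L3 align_heading: active, inhibitor → wire = none
L4 escape: idle → wire stays none
L5 halt: active, suppressor → wire = (1, 0)
actuator = (1, 0)

1 0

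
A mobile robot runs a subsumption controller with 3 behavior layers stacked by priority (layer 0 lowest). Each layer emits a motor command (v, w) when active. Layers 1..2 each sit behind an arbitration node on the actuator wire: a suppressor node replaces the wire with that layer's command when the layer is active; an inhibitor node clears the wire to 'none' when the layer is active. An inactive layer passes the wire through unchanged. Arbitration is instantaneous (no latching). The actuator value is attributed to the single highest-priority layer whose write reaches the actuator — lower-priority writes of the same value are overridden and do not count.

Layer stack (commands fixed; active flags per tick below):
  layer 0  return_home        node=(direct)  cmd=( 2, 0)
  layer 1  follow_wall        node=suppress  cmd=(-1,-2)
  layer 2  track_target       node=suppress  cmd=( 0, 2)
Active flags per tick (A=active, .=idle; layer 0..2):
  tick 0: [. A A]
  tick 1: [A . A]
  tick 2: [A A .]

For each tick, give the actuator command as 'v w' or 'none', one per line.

0 2
0 2
-1 -2

tick 0:
  L0 return_home: idle → wire = none
  L1 follow_wall: active, suppressor → wire = (-1, -2)
  L2 track_target: active, suppressor → wire = (0, 2)
  actuator = (0, 2)
tick 1:
  L0 return_home: active, feeds wire = (2, 0)
  L1 follow_wall: idle → wire stays (2, 0)
  L2 track_target: active, suppressor → wire = (0, 2)
  actuator = (0, 2)
tick 2:
  L0 return_home: active, feeds wire = (2, 0)
  L1 follow_wall: active, suppressor → wire = (-1, -2)
  L2 track_target: idle → wire stays (-1, -2)
  actuator = (-1, -2)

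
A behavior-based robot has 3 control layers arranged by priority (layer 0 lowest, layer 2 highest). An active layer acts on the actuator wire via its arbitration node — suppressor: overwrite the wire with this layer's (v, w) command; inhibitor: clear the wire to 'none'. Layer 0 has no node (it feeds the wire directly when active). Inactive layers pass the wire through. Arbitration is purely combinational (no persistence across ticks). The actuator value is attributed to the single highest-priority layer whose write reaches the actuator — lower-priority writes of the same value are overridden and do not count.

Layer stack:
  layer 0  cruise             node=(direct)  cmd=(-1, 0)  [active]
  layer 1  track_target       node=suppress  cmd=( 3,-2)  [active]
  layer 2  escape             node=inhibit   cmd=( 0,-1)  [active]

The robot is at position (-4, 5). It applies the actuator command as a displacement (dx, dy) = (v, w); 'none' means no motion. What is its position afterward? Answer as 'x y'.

-4 5

layer 0 (cruise) active — direct: (-1, 0)
layer 1 (track_target) active — suppresses: (3, -2)
layer 2 (escape) active — inhibits: none
→ actuator none
position: (-4, 5) + none = (-4, 5)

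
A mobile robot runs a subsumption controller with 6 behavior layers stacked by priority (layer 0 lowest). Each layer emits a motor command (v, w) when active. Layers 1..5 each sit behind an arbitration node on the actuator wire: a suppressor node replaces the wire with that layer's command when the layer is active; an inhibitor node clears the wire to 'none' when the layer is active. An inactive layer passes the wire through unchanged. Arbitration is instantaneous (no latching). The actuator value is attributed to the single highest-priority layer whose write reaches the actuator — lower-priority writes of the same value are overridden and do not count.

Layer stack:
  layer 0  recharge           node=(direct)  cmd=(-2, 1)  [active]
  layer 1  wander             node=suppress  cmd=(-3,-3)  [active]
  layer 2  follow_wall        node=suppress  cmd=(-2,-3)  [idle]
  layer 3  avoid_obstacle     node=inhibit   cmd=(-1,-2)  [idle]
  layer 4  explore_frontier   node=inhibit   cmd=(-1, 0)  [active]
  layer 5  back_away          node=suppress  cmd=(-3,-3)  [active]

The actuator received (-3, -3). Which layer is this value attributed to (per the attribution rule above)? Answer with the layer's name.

L0 recharge: active, feeds wire = (-2, 1)
L1 wander: active, suppressor → wire = (-3, -3)
L2 follow_wall: idle → wire stays (-3, -3)
L3 avoid_obstacle: idle → wire stays (-3, -3)
L4 explore_frontier: active, inhibitor → wire = none
L5 back_away: active, suppressor → wire = (-3, -3)
actuator = (-3, -3)
last writer: layer 5 = back_away

back_away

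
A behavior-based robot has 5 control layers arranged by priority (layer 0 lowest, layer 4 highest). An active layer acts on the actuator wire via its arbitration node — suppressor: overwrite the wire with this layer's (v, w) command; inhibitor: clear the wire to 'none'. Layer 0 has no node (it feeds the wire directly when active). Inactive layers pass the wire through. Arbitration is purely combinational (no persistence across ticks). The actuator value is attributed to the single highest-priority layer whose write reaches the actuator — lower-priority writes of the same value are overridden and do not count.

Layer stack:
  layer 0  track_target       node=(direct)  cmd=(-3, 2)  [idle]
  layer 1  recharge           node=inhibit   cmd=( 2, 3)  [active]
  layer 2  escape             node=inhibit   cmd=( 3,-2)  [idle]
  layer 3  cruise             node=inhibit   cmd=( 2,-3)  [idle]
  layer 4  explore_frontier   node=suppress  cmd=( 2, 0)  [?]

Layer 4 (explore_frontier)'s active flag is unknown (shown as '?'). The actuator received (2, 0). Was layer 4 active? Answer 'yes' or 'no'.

If layer 4 is active=yes:
  actuator would be (2, 0)
If layer 4 is active=no:
  actuator would be none
Observed (2, 0), so layer 4 was active.

yes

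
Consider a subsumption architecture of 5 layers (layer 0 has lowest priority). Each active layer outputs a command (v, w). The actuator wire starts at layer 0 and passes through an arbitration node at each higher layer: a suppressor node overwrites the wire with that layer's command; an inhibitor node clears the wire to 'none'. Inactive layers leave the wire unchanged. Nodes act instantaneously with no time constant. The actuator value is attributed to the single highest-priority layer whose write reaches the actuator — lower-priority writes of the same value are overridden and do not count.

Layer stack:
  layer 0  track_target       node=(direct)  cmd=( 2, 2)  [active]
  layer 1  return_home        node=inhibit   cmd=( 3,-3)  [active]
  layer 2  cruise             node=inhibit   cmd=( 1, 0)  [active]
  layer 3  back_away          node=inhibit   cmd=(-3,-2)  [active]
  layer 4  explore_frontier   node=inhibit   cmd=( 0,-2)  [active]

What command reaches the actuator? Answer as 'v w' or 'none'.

none

[0] track_target on; wire := (2, 2)
[1] return_home on (inhibit); wire := none
[2] cruise on (inhibit); wire := none
[3] back_away on (inhibit); wire := none
[4] explore_frontier on (inhibit); wire := none
output none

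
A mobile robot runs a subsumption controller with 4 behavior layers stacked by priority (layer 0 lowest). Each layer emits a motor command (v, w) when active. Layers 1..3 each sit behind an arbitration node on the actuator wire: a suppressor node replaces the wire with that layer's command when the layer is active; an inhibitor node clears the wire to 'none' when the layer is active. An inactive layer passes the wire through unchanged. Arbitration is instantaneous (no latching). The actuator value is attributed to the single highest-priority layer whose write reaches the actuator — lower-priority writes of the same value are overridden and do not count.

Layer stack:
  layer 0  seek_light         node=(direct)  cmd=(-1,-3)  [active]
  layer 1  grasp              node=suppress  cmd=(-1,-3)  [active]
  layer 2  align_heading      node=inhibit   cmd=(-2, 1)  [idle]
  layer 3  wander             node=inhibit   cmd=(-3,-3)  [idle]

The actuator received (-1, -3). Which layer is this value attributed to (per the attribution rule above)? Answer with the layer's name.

grasp

layer 0 (seek_light) active — direct: (-1, -3)
layer 1 (grasp) active — suppresses: (-1, -3)
layer 2 (align_heading) idle — unchanged: (-1, -3)
layer 3 (wander) idle — unchanged: (-1, -3)
→ actuator (-1, -3)
last writer: layer 1 = grasp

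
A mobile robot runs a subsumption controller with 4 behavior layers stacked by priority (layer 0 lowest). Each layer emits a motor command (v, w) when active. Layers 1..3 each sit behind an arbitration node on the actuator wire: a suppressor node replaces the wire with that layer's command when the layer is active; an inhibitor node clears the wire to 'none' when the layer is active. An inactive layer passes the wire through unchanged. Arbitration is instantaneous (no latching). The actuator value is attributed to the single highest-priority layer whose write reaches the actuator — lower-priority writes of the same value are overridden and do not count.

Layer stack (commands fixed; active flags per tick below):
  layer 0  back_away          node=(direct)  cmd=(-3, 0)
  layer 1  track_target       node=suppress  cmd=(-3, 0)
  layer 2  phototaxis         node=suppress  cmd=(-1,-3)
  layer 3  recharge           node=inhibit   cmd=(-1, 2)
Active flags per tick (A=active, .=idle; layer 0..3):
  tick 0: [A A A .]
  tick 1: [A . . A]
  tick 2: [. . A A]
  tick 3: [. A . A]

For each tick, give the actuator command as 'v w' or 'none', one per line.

tick 0:
  L0 back_away: active, feeds wire = (-3, 0)
  L1 track_target: active, suppressor → wire = (-3, 0)
  L2 phototaxis: active, suppressor → wire = (-1, -3)
  L3 recharge: idle → wire stays (-1, -3)
  actuator = (-1, -3)
tick 1:
  L0 back_away: active, feeds wire = (-3, 0)
  L1 track_target: idle → wire stays (-3, 0)
  L2 phototaxis: idle → wire stays (-3, 0)
  L3 recharge: active, inhibitor → wire = none
  actuator = none
tick 2:
  L0 back_away: idle → wire = none
  L1 track_target: idle → wire stays none
  L2 phototaxis: active, suppressor → wire = (-1, -3)
  L3 recharge: active, inhibitor → wire = none
  actuator = none
tick 3:
  L0 back_away: idle → wire = none
  L1 track_target: active, suppressor → wire = (-3, 0)
  L2 phototaxis: idle → wire stays (-3, 0)
  L3 recharge: active, inhibitor → wire = none
  actuator = none

-1 -3
none
none
none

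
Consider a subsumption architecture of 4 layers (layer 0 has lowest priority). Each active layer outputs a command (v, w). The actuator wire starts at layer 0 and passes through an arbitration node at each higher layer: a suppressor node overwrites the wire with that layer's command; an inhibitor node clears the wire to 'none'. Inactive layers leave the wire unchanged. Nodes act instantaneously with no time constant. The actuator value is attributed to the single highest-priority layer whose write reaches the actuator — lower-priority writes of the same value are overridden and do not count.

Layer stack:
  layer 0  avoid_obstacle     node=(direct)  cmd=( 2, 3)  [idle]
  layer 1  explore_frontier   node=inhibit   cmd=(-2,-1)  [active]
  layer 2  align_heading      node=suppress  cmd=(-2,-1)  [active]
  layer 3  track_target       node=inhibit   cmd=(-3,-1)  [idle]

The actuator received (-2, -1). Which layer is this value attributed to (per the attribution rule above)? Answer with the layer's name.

layer 0 (avoid_obstacle) idle — none
layer 1 (explore_frontier) active — inhibits: none
layer 2 (align_heading) active — suppresses: (-2, -1)
layer 3 (track_target) idle — unchanged: (-2, -1)
→ actuator (-2, -1)
last writer: layer 2 = align_heading

align_heading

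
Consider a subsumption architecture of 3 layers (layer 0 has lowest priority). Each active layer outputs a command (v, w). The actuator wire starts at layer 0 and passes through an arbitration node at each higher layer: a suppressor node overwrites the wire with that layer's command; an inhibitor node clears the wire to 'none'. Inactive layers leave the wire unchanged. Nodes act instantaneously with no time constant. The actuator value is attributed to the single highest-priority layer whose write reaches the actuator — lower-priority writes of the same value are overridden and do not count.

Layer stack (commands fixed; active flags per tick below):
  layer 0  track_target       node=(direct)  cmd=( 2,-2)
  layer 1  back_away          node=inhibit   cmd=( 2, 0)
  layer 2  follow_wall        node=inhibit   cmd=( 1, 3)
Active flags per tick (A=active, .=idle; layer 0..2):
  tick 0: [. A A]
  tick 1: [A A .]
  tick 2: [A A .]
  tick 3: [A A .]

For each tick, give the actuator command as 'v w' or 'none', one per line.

none
none
none
none

tick 0:
  [0] track_target off; wire := none
  [1] back_away on (inhibit); wire := none
  [2] follow_wall on (inhibit); wire := none
  output none
tick 1:
  [0] track_target on; wire := (2, -2)
  [1] back_away on (inhibit); wire := none
  [2] follow_wall off; pass none
  output none
tick 2:
  [0] track_target on; wire := (2, -2)
  [1] back_away on (inhibit); wire := none
  [2] follow_wall off; pass none
  output none
tick 3:
  [0] track_target on; wire := (2, -2)
  [1] back_away on (inhibit); wire := none
  [2] follow_wall off; pass none
  output none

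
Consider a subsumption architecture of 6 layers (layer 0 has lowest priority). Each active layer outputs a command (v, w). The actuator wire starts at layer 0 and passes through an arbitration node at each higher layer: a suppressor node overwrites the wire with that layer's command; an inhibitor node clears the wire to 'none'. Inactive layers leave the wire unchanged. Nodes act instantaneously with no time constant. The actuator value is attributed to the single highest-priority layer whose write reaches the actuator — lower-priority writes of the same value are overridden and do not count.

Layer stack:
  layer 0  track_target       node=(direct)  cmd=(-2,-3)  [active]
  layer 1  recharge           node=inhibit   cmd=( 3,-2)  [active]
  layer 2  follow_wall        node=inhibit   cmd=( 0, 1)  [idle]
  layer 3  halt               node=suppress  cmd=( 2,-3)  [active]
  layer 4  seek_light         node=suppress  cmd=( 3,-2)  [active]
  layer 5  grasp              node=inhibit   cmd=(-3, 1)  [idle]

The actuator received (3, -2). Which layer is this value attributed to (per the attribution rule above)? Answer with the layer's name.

L0 track_target: active, feeds wire = (-2, -3)
L1 recharge: active, inhibitor → wire = none
L2 follow_wall: idle → wire stays none
L3 halt: active, suppressor → wire = (2, -3)
L4 seek_light: active, suppressor → wire = (3, -2)
L5 grasp: idle → wire stays (3, -2)
actuator = (3, -2)
last writer: layer 4 = seek_light

seek_light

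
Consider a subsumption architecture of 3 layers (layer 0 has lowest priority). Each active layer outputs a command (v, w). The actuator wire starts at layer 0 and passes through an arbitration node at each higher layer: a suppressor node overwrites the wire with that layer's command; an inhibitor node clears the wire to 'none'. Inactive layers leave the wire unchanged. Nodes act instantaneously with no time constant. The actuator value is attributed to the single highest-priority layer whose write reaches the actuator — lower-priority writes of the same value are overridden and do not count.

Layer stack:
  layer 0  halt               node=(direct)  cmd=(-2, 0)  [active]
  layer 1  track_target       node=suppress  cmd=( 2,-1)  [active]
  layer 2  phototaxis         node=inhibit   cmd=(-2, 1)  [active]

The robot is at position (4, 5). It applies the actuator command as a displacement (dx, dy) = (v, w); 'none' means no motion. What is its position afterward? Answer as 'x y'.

4 5

L0 halt: active, feeds wire = (-2, 0)
L1 track_target: active, suppressor → wire = (2, -1)
L2 phototaxis: active, inhibitor → wire = none
actuator = none
position: (4, 5) + none = (4, 5)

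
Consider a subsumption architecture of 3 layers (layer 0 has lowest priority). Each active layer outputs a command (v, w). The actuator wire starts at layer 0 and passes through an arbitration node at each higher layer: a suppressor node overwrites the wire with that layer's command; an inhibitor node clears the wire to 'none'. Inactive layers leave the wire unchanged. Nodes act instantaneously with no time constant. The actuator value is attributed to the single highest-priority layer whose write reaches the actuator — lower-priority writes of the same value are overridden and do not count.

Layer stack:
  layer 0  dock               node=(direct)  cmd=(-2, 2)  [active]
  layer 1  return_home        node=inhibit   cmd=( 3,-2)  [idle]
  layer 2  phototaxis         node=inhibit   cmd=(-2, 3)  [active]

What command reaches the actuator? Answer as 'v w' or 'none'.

[0] dock on; wire := (-2, 2)
[1] return_home off; pass (-2, 2)
[2] phototaxis on (inhibit); wire := none
output none

none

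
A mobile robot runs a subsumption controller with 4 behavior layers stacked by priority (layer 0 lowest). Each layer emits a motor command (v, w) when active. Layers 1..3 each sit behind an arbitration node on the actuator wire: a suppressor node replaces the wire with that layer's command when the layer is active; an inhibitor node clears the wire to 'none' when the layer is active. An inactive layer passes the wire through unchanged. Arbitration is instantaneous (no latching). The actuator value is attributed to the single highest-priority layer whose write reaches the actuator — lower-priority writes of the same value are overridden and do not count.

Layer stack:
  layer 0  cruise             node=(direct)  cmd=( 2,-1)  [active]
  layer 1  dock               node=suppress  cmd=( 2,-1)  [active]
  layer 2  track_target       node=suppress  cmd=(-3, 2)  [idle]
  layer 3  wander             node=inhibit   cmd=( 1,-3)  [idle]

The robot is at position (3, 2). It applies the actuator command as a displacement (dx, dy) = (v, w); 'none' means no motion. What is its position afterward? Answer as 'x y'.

5 1

layer 0 (cruise) active — direct: (2, -1)
layer 1 (dock) active — suppresses: (2, -1)
layer 2 (track_target) idle — unchanged: (2, -1)
layer 3 (wander) idle — unchanged: (2, -1)
→ actuator (2, -1)
position: (3, 2) + (2, -1) = (5, 1)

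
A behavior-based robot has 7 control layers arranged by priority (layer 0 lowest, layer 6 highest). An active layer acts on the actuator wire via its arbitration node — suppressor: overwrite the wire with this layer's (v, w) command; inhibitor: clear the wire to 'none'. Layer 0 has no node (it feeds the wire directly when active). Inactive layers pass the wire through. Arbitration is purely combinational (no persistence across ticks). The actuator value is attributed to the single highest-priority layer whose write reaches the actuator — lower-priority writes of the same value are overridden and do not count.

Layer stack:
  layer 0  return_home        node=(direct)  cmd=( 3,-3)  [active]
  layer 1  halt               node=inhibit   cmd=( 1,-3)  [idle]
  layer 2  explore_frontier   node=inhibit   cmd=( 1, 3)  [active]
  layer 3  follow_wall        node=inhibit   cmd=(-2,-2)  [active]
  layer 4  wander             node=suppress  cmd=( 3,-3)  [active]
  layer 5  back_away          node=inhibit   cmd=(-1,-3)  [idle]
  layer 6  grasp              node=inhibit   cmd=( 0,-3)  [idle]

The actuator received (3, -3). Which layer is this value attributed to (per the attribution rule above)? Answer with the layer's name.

[0] return_home on; wire := (3, -3)
[1] halt off; pass (3, -3)
[2] explore_frontier on (inhibit); wire := none
[3] follow_wall on (inhibit); wire := none
[4] wander on (suppress); wire := (3, -3)
[5] back_away off; pass (3, -3)
[6] grasp off; pass (3, -3)
output (3, -3)
last writer: layer 4 = wander

wander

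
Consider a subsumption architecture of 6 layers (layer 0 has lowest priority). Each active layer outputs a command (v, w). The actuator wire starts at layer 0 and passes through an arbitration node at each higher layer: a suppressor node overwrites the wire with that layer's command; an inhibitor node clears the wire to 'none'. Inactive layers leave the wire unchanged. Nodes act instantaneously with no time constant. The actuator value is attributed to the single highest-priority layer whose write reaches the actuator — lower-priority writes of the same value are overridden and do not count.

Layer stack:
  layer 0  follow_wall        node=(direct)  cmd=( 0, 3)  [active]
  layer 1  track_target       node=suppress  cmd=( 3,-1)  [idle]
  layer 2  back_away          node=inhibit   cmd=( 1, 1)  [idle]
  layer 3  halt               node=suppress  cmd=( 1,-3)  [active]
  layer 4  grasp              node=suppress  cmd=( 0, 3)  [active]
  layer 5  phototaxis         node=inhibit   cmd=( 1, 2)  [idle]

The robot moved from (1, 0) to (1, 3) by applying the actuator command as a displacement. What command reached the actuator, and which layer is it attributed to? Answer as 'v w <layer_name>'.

0 3 grasp

displacement = (1, 3) − (1, 0) = (0, 3)
[0] follow_wall on; wire := (0, 3)
[1] track_target off; pass (0, 3)
[2] back_away off; pass (0, 3)
[3] halt on (suppress); wire := (1, -3)
[4] grasp on (suppress); wire := (0, 3)
[5] phototaxis off; pass (0, 3)
output (0, 3) — from layer 4 (grasp)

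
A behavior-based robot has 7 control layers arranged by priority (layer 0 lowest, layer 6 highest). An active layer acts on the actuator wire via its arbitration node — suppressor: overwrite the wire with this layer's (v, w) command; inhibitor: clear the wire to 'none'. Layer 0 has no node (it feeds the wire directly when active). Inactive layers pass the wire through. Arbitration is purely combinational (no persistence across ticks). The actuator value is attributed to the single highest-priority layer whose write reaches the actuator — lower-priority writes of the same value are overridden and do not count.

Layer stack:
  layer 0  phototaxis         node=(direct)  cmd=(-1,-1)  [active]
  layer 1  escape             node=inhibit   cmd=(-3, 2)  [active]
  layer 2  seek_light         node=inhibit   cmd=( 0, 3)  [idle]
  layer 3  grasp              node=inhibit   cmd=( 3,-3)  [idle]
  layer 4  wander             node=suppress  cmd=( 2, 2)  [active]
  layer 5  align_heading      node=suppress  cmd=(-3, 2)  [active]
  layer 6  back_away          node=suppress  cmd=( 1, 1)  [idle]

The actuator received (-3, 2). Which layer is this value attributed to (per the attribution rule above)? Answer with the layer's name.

align_heading

layer 0 (phototaxis) active — direct: (-1, -1)
layer 1 (escape) active — inhibits: none
layer 2 (seek_light) idle — unchanged: none
layer 3 (grasp) idle — unchanged: none
layer 4 (wander) active — suppresses: (2, 2)
layer 5 (align_heading) active — suppresses: (-3, 2)
layer 6 (back_away) idle — unchanged: (-3, 2)
→ actuator (-3, 2)
last writer: layer 5 = align_heading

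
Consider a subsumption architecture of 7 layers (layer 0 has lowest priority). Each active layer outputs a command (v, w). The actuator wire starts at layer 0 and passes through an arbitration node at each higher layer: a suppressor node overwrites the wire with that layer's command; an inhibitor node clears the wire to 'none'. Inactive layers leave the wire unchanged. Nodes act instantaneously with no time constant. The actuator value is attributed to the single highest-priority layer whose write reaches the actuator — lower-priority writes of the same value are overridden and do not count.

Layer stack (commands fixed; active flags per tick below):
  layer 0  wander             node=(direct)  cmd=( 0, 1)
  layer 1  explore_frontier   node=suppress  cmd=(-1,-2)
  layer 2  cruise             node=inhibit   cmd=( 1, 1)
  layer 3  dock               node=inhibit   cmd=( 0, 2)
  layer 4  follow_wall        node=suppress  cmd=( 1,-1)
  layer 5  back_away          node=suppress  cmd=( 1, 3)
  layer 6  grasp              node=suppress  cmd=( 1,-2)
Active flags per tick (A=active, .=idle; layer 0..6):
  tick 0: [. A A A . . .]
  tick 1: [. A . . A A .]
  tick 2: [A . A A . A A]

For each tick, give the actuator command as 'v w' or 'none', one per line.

tick 0:
  L0 wander: idle → wire = none
  L1 explore_frontier: active, suppressor → wire = (-1, -2)
  L2 cruise: active, inhibitor → wire = none
  L3 dock: active, inhibitor → wire = none
  L4 follow_wall: idle → wire stays none
  L5 back_away: idle → wire stays none
  L6 grasp: idle → wire stays none
  actuator = none
tick 1:
  L0 wander: idle → wire = none
  L1 explore_frontier: active, suppressor → wire = (-1, -2)
  L2 cruise: idle → wire stays (-1, -2)
  L3 dock: idle → wire stays (-1, -2)
  L4 follow_wall: active, suppressor → wire = (1, -1)
  L5 back_away: active, suppressor → wire = (1, 3)
  L6 grasp: idle → wire stays (1, 3)
  actuator = (1, 3)
tick 2:
  L0 wander: active, feeds wire = (0, 1)
  L1 explore_frontier: idle → wire stays (0, 1)
  L2 cruise: active, inhibitor → wire = none
  L3 dock: active, inhibitor → wire = none
  L4 follow_wall: idle → wire stays none
  L5 back_away: active, suppressor → wire = (1, 3)
  L6 grasp: active, suppressor → wire = (1, -2)
  actuator = (1, -2)

none
1 3
1 -2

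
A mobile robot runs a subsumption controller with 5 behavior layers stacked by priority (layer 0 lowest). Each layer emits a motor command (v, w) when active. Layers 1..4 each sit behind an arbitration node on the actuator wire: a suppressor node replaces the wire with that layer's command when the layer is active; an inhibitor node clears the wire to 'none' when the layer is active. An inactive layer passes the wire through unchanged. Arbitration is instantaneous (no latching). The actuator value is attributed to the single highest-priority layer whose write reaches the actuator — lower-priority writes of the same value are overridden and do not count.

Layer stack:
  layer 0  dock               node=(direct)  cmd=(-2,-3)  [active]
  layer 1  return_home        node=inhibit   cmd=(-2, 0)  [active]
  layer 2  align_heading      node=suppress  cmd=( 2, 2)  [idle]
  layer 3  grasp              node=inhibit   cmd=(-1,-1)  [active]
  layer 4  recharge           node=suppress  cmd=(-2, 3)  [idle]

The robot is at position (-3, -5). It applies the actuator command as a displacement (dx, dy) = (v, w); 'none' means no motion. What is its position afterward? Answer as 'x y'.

-3 -5

L0 dock: active, feeds wire = (-2, -3)
L1 return_home: active, inhibitor → wire = none
L2 align_heading: idle → wire stays none
L3 grasp: active, inhibitor → wire = none
L4 recharge: idle → wire stays none
actuator = none
position: (-3, -5) + none = (-3, -5)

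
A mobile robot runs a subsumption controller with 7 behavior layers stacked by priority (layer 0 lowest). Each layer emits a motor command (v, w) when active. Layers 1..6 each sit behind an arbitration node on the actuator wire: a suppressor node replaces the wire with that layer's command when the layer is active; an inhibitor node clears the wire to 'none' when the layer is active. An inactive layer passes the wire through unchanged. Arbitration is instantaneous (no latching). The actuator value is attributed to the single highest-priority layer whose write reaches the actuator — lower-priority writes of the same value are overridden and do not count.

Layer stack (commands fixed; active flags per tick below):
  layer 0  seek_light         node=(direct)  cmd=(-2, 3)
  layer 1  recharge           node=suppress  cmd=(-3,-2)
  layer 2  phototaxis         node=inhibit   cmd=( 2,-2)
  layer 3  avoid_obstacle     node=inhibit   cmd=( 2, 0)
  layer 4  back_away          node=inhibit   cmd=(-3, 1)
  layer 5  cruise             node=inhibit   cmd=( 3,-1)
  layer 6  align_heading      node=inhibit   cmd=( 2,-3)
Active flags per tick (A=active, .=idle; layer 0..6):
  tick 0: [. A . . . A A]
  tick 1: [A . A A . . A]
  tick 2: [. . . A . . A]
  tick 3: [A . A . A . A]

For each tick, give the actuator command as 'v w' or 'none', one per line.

tick 0:
  [0] seek_light off; wire := none
  [1] recharge on (suppress); wire := (-3, -2)
  [2] phototaxis off; pass (-3, -2)
  [3] avoid_obstacle off; pass (-3, -2)
  [4] back_away off; pass (-3, -2)
  [5] cruise on (inhibit); wire := none
  [6] align_heading on (inhibit); wire := none
  output none
tick 1:
  [0] seek_light on; wire := (-2, 3)
  [1] recharge off; pass (-2, 3)
  [2] phototaxis on (inhibit); wire := none
  [3] avoid_obstacle on (inhibit); wire := none
  [4] back_away off; pass none
  [5] cruise off; pass none
  [6] align_heading on (inhibit); wire := none
  output none
tick 2:
  [0] seek_light off; wire := none
  [1] recharge off; pass none
  [2] phototaxis off; pass none
  [3] avoid_obstacle on (inhibit); wire := none
  [4] back_away off; pass none
  [5] cruise off; pass none
  [6] align_heading on (inhibit); wire := none
  output none
tick 3:
  [0] seek_light on; wire := (-2, 3)
  [1] recharge off; pass (-2, 3)
  [2] phototaxis on (inhibit); wire := none
  [3] avoid_obstacle off; pass none
  [4] back_away on (inhibit); wire := none
  [5] cruise off; pass none
  [6] align_heading on (inhibit); wire := none
  output none

none
none
none
none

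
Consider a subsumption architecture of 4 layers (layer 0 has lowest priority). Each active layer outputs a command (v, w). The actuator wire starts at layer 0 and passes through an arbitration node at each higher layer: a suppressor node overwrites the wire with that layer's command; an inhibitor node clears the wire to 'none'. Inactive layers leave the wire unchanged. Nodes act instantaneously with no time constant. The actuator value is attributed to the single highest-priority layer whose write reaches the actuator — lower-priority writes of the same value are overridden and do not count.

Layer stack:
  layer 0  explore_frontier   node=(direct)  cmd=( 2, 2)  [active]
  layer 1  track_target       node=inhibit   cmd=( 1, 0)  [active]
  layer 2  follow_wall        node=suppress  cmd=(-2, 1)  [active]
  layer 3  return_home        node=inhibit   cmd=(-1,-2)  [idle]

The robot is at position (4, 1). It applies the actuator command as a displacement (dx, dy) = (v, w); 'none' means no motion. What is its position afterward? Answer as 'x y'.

2 2

layer 0 (explore_frontier) active — direct: (2, 2)
layer 1 (track_target) active — inhibits: none
layer 2 (follow_wall) active — suppresses: (-2, 1)
layer 3 (return_home) idle — unchanged: (-2, 1)
→ actuator (-2, 1)
position: (4, 1) + (-2, 1) = (2, 2)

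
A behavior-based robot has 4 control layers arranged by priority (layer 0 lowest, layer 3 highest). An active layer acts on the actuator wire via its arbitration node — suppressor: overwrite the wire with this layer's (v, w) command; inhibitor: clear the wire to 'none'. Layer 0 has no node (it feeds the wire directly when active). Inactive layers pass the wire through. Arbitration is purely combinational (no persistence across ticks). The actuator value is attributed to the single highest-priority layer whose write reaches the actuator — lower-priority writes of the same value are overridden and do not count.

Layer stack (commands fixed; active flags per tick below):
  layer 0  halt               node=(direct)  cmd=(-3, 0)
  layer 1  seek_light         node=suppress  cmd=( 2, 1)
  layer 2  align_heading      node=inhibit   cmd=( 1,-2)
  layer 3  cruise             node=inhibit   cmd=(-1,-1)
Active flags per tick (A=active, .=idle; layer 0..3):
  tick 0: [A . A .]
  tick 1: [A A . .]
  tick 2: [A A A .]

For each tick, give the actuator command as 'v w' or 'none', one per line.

none
2 1
none

tick 0:
  [0] halt on; wire := (-3, 0)
  [1] seek_light off; pass (-3, 0)
  [2] align_heading on (inhibit); wire := none
  [3] cruise off; pass none
  output none
tick 1:
  [0] halt on; wire := (-3, 0)
  [1] seek_light on (suppress); wire := (2, 1)
  [2] align_heading off; pass (2, 1)
  [3] cruise off; pass (2, 1)
  output (2, 1)
tick 2:
  [0] halt on; wire := (-3, 0)
  [1] seek_light on (suppress); wire := (2, 1)
  [2] align_heading on (inhibit); wire := none
  [3] cruise off; pass none
  output none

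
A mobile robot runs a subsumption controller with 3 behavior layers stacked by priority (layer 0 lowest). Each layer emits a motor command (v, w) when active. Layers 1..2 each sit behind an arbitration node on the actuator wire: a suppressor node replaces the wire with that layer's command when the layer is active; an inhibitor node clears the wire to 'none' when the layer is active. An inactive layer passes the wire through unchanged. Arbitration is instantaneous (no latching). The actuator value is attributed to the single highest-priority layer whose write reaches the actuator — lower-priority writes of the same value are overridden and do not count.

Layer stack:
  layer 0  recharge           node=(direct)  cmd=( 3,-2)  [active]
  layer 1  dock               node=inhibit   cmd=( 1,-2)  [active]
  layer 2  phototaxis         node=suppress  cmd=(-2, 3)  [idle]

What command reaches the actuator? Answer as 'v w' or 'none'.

L0 recharge: active, feeds wire = (3, -2)
L1 dock: active, inhibitor → wire = none
L2 phototaxis: idle → wire stays none
actuator = none

none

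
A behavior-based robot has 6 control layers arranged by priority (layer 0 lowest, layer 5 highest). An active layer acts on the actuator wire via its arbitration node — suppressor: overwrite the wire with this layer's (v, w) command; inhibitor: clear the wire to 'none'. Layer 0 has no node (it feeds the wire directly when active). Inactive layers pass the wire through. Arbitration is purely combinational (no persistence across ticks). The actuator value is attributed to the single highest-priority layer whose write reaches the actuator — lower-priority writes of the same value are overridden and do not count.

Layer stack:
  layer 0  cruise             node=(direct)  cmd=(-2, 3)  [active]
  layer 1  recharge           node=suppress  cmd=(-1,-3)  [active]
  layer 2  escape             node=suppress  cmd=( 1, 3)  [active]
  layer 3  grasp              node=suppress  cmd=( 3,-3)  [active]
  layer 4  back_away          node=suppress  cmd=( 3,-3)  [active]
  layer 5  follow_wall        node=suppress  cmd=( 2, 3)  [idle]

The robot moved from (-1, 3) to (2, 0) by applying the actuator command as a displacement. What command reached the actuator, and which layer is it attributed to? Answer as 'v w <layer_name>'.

displacement = (2, 0) − (-1, 3) = (3, -3)
layer 0 (cruise) active — direct: (-2, 3)
layer 1 (recharge) active — suppresses: (-1, -3)
layer 2 (escape) active — suppresses: (1, 3)
layer 3 (grasp) active — suppresses: (3, -3)
layer 4 (back_away) active — suppresses: (3, -3)
layer 5 (follow_wall) idle — unchanged: (3, -3)
→ actuator (3, -3) — from layer 4 (back_away)

3 -3 back_away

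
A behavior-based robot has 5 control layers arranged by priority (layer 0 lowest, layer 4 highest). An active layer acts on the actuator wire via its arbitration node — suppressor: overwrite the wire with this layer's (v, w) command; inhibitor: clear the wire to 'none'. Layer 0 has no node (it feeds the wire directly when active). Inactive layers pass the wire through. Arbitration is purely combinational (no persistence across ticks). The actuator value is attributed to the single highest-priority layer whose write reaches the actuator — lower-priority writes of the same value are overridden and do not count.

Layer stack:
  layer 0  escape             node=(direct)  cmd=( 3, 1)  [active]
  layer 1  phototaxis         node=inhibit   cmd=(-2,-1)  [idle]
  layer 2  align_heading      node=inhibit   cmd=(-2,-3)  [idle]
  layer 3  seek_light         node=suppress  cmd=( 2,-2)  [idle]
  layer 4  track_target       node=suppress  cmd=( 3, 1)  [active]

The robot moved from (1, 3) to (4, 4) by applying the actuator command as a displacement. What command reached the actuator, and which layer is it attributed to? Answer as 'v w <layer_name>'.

displacement = (4, 4) − (1, 3) = (3, 1)
[0] escape on; wire := (3, 1)
[1] phototaxis off; pass (3, 1)
[2] align_heading off; pass (3, 1)
[3] seek_light off; pass (3, 1)
[4] track_target on (suppress); wire := (3, 1)
output (3, 1) — from layer 4 (track_target)

3 1 track_target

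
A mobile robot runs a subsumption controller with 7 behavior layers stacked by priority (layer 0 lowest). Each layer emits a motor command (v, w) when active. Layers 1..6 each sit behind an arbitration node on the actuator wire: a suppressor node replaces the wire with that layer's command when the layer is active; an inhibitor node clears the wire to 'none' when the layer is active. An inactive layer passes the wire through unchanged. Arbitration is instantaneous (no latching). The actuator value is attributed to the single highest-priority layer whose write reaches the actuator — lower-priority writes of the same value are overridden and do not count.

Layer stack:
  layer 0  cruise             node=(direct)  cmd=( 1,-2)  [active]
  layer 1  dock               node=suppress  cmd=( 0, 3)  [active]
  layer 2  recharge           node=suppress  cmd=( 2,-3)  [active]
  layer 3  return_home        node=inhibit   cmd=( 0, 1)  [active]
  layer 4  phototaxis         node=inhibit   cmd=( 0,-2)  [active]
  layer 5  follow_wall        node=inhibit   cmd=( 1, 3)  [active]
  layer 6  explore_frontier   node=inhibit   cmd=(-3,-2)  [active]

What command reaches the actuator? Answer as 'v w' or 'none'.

none

L0 cruise: active, feeds wire = (1, -2)
L1 dock: active, suppressor → wire = (0, 3)
L2 recharge: active, suppressor → wire = (2, -3)
L3 return_home: active, inhibitor → wire = none
L4 phototaxis: active, inhibitor → wire = none
L5 follow_wall: active, inhibitor → wire = none
L6 explore_frontier: active, inhibitor → wire = none
actuator = none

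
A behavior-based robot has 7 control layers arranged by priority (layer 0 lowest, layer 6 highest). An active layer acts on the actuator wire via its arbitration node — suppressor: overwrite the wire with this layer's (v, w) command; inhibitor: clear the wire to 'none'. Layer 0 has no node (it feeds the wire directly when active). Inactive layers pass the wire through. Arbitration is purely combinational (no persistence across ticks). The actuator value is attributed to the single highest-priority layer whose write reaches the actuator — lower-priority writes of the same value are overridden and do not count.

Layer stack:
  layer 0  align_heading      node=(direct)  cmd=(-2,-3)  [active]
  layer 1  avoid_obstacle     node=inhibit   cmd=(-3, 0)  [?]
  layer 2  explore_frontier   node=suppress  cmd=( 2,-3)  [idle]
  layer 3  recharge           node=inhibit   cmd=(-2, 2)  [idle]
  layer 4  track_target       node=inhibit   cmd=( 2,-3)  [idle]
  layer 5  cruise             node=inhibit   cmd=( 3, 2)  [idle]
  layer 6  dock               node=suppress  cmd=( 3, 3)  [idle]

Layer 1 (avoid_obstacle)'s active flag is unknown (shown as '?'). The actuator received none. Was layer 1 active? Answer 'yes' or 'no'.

If layer 1 is active=yes:
  actuator would be none
If layer 1 is active=no:
  actuator would be (-2, -3)
Observed none, so layer 1 was active.

yes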